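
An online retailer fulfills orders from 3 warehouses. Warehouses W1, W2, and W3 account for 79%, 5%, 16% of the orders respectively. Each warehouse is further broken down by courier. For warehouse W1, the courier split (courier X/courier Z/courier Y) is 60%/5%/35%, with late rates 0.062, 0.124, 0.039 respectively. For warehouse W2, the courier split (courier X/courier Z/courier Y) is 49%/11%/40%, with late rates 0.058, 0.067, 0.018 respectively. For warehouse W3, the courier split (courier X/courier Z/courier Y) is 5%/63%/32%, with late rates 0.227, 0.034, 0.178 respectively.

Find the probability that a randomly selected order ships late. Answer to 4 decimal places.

P(L|W1) = 0.6·0.062 + 0.05·0.124 + 0.35·0.039 = 0.0372 + 0.0062 + 0.01365 = 0.05705
P(L|W2) = 0.49·0.058 + 0.11·0.067 + 0.4·0.018 = 0.02842 + 0.00737 + 0.0072 = 0.04299
P(L|W3) = 0.05·0.227 + 0.63·0.034 + 0.32·0.178 = 0.01135 + 0.02142 + 0.05696 = 0.08973
By total probability over the outer partition,
P(L) = 0.79·0.05705 + 0.05·0.04299 + 0.16·0.08973
      = 0.0450695 + 0.0021495 + 0.0143568 = 0.0615758

0.0616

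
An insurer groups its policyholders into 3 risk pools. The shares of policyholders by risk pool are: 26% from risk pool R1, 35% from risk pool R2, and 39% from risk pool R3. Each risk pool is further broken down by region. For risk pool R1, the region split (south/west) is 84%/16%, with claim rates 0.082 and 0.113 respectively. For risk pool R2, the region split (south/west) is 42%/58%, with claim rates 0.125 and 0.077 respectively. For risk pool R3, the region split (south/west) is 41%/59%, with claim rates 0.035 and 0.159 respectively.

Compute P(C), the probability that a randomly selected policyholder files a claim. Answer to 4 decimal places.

P(C) ≈ 0.0988

P(C|R1) = 0.84·0.082 + 0.16·0.113 = 0.06888 + 0.01808 = 0.08696
P(C|R2) = 0.42·0.125 + 0.58·0.077 = 0.0525 + 0.04466 = 0.09716
P(C|R3) = 0.41·0.035 + 0.59·0.159 = 0.01435 + 0.09381 = 0.10816
By total probability over the outer partition,
P(C) = 0.26·0.08696 + 0.35·0.09716 + 0.39·0.10816
      = 0.0226096 + 0.034006 + 0.0421824 = 0.098798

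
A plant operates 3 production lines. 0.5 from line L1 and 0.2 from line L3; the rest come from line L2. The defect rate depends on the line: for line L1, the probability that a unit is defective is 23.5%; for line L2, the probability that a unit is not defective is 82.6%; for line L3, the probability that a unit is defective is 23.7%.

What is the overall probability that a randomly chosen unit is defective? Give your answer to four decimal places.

0.2171

P(L2) = 1 − (0.5 + 0.2) = 0.3.
P(D|L2) = 1 − 0.826 = 0.174.
P(D) = P(D|L1)·P(L1) + P(D|L2)·P(L2) + P(D|L3)·P(L3)
      = 0.235·0.5 + 0.174·0.3 + 0.237·0.2
      = 0.1175 + 0.0522 + 0.0474 = 0.2171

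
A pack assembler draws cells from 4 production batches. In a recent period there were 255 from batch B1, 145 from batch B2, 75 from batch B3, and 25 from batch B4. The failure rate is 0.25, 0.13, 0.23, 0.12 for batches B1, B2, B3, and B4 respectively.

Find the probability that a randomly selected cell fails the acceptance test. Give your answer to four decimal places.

Total: 255 + 145 + 75 + 25 = 500.
P(B1) = 255/500 = 0.51. P(B2) = 145/500 = 0.29. P(B3) = 75/500 = 0.15. P(B4) = 25/500 = 0.05.
By the law of total probability,
P(F) = P(F|B1)·P(B1) + P(F|B2)·P(B2) + P(F|B3)·P(B3) + P(F|B4)·P(B4)
      = 0.25·0.51 + 0.13·0.29 + 0.23·0.15 + 0.12·0.05
      = 0.1275 + 0.0377 + 0.0345 + 0.006 = 0.2057

0.2057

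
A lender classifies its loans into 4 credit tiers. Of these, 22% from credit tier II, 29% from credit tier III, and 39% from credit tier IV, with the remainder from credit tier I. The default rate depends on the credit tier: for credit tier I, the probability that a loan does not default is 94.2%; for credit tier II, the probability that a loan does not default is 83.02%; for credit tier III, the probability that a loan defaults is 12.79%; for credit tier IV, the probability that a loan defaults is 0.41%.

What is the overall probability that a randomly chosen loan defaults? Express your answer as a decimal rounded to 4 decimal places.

0.0818

P(I) = 1 − (0.22 + 0.29 + 0.39) = 0.1.
P(D|I) = 1 − 0.942 = 0.058.
P(D|II) = 1 − 0.8302 = 0.1698.
By the law of total probability,
P(D) = P(D|I)·P(I) + P(D|II)·P(II) + P(D|III)·P(III) + P(D|IV)·P(IV)
      = 0.058·0.1 + 0.1698·0.22 + 0.1279·0.29 + 0.0041·0.39
      = 0.0058 + 0.037356 + 0.037091 + 0.001599 = 0.081846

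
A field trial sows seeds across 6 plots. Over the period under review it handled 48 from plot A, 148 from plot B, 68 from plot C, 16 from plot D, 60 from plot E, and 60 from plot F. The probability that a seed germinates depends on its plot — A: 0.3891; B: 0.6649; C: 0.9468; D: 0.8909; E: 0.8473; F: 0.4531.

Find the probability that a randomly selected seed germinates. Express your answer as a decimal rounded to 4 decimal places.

Total: 48 + 148 + 68 + 16 + 60 + 60 = 400.
P(A) = 48/400 = 0.12. P(B) = 148/400 = 0.37. P(C) = 68/400 = 0.17. P(D) = 16/400 = 0.04. P(E) = 60/400 = 0.15. P(F) = 60/400 = 0.15.
Using total probability over the partition,
P(G) = P(G|A)·P(A) + P(G|B)·P(B) + P(G|C)·P(C) + P(G|D)·P(D) + P(G|E)·P(E) + P(G|F)·P(F)
      = 0.3891·0.12 + 0.6649·0.37 + 0.9468·0.17 + 0.8909·0.04 + 0.8473·0.15 + 0.4531·0.15
      = 0.046692 + 0.246013 + 0.160956 + 0.035636 + 0.127095 + 0.067965 = 0.684357

P(G) ≈ 0.6844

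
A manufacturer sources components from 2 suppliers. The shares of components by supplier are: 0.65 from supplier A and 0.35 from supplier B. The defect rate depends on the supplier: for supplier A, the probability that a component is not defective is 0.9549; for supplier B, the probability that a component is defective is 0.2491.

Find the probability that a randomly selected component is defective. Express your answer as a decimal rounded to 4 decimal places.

P(D) ≈ 0.1165

P(D|A) = 1 − 0.9549 = 0.0451.
P(D) = P(D|A)·P(A) + P(D|B)·P(B)
      = 0.0451·0.65 + 0.2491·0.35
      = 0.029315 + 0.087185 = 0.1165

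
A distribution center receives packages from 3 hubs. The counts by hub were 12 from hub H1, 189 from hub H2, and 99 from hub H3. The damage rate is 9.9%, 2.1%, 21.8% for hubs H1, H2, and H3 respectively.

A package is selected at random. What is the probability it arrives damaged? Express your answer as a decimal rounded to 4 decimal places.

Total: 12 + 189 + 99 = 300.
P(H1) = 12/300 = 0.04. P(H2) = 189/300 = 0.63. P(H3) = 99/300 = 0.33.
Summing over the partition,
P(D) = P(D|H1)·P(H1) + P(D|H2)·P(H2) + P(D|H3)·P(H3)
      = 0.099·0.04 + 0.021·0.63 + 0.218·0.33
      = 0.00396 + 0.01323 + 0.07194 = 0.08913

0.0891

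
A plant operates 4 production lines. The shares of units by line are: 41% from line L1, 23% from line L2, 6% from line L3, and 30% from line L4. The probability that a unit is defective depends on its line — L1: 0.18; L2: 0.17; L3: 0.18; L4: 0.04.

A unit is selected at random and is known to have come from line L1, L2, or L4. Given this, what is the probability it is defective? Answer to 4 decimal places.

Let S = {L1, L2, L4}.
P(S) = 0.41 + 0.23 + 0.3 = 0.94.
P(D ∩ S) = 0.18·0.41 + 0.17·0.23 + 0.04·0.3 = 0.0738 + 0.0391 + 0.012 = 0.1249.
P(D | S) = 0.1249 / 0.94 = 0.132872…

0.1329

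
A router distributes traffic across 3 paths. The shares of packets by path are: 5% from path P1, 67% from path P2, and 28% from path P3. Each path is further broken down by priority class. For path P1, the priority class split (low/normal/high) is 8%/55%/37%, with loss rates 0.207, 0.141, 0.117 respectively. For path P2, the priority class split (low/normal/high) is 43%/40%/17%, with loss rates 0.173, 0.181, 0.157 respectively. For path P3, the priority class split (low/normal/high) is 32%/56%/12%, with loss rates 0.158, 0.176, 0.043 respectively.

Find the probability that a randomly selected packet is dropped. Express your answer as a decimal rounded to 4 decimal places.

0.1663

P(L|P1) = 0.08·0.207 + 0.55·0.141 + 0.37·0.117 = 0.01656 + 0.07755 + 0.04329 = 0.1374
P(L|P2) = 0.43·0.173 + 0.4·0.181 + 0.17·0.157 = 0.07439 + 0.0724 + 0.02669 = 0.17348
P(L|P3) = 0.32·0.158 + 0.56·0.176 + 0.12·0.043 = 0.05056 + 0.09856 + 0.00516 = 0.15428
Then overall,
P(L) = 0.05·0.1374 + 0.67·0.17348 + 0.28·0.15428
      = 0.00687 + 0.1162316 + 0.0431984 = 0.1663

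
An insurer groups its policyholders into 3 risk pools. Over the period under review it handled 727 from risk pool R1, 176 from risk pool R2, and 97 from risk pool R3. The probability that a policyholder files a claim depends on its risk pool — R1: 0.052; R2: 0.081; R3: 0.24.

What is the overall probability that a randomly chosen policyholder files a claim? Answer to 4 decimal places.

0.0753

Total: 727 + 176 + 97 = 1000.
P(R1) = 727/1000 = 0.727. P(R2) = 176/1000 = 0.176. P(R3) = 97/1000 = 0.097.
P(C) = P(C|R1)·P(R1) + P(C|R2)·P(R2) + P(C|R3)·P(R3)
      = 0.052·0.727 + 0.081·0.176 + 0.24·0.097
      = 0.037804 + 0.014256 + 0.02328 = 0.07534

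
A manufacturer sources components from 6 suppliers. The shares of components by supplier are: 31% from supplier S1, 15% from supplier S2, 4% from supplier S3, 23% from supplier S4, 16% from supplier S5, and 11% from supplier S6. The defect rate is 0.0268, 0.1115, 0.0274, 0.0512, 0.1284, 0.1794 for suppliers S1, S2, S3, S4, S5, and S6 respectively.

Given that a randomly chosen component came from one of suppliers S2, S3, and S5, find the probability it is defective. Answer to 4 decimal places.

P(D|S) ≈ 0.1096

Let S = {S2, S3, S5}.
P(S) = 0.15 + 0.04 + 0.16 = 0.35.
P(D ∩ S) = 0.1115·0.15 + 0.0274·0.04 + 0.1284·0.16 = 0.016725 + 0.001096 + 0.020544 = 0.038365.
P(D | S) = 0.038365 / 0.35 = 0.109614…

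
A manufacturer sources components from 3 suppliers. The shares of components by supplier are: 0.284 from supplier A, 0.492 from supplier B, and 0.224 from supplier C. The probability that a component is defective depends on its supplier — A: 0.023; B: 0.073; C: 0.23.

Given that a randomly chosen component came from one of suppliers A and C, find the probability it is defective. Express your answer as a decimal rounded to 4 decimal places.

0.1143

Let S = {A, C}.
P(S) = 0.284 + 0.224 = 0.508.
P(D ∩ S) = 0.023·0.284 + 0.23·0.224 = 0.006532 + 0.05152 = 0.058052.
P(D | S) = 0.058052 / 0.508 = 0.114276…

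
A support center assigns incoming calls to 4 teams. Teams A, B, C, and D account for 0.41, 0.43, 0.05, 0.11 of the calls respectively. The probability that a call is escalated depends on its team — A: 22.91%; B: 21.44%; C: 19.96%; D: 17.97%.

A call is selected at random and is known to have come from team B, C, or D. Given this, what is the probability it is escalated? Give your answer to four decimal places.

Let S = {B, C, D}.
P(S) = 0.43 + 0.05 + 0.11 = 0.59.
P(E ∩ S) = 0.2144·0.43 + 0.1996·0.05 + 0.1797·0.11 = 0.092192 + 0.00998 + 0.019767 = 0.121939.
P(E | S) = 0.121939 / 0.59 = 0.206676…

0.2067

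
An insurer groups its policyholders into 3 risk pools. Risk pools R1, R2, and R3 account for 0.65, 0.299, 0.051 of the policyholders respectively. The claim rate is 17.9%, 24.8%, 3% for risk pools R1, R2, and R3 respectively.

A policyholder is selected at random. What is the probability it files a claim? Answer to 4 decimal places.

P(C) ≈ 0.1920

P(C) = P(C|R1)·P(R1) + P(C|R2)·P(R2) + P(C|R3)·P(R3)
      = 0.179·0.65 + 0.248·0.299 + 0.03·0.051
      = 0.11635 + 0.074152 + 0.00153 = 0.192032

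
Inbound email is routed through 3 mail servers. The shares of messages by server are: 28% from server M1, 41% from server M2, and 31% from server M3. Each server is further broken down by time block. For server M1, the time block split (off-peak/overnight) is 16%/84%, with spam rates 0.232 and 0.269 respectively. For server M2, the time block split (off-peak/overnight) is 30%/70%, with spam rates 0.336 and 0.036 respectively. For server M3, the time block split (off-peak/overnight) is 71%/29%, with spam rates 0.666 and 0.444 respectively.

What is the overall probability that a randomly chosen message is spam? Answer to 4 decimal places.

0.3118

P(S|M1) = 0.16·0.232 + 0.84·0.269 = 0.03712 + 0.22596 = 0.26308
P(S|M2) = 0.3·0.336 + 0.7·0.036 = 0.1008 + 0.0252 = 0.126
P(S|M3) = 0.71·0.666 + 0.29·0.444 = 0.47286 + 0.12876 = 0.60162
Then overall,
P(S) = 0.28·0.26308 + 0.41·0.126 + 0.31·0.60162
      = 0.0736624 + 0.05166 + 0.1865022 = 0.3118246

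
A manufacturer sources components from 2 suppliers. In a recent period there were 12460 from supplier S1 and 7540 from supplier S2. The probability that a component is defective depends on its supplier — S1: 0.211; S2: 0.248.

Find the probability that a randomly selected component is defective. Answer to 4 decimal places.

P(D) ≈ 0.2249

Total: 12460 + 7540 = 20000.
P(S1) = 12460/20000 = 0.623. P(S2) = 7540/20000 = 0.377.
Summing over the partition,
P(D) = P(D|S1)·P(S1) + P(D|S2)·P(S2)
      = 0.211·0.623 + 0.248·0.377
      = 0.131453 + 0.093496 = 0.224949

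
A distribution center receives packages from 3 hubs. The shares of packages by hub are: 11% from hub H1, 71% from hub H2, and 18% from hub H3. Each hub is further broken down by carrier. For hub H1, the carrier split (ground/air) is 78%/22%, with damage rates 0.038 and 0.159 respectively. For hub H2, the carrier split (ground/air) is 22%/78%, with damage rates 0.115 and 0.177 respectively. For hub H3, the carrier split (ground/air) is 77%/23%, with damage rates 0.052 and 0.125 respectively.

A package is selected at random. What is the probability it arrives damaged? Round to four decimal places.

0.1355

P(D|H1) = 0.78·0.038 + 0.22·0.159 = 0.02964 + 0.03498 = 0.06462
P(D|H2) = 0.22·0.115 + 0.78·0.177 = 0.0253 + 0.13806 = 0.16336
P(D|H3) = 0.77·0.052 + 0.23·0.125 = 0.04004 + 0.02875 = 0.06879
Then overall,
P(D) = 0.11·0.06462 + 0.71·0.16336 + 0.18·0.06879
      = 0.0071082 + 0.1159856 + 0.0123822 = 0.135476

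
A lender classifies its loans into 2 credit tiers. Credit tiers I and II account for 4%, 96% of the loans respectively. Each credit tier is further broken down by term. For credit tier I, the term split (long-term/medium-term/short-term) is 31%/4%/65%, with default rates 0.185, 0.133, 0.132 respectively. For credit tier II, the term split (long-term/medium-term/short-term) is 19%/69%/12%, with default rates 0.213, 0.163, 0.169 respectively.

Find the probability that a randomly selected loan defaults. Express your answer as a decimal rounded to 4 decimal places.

0.1722

P(D|I) = 0.31·0.185 + 0.04·0.133 + 0.65·0.132 = 0.05735 + 0.00532 + 0.0858 = 0.14847
P(D|II) = 0.19·0.213 + 0.69·0.163 + 0.12·0.169 = 0.04047 + 0.11247 + 0.02028 = 0.17322
By total probability over the outer partition,
P(D) = 0.04·0.14847 + 0.96·0.17322
      = 0.0059388 + 0.1662912 = 0.17223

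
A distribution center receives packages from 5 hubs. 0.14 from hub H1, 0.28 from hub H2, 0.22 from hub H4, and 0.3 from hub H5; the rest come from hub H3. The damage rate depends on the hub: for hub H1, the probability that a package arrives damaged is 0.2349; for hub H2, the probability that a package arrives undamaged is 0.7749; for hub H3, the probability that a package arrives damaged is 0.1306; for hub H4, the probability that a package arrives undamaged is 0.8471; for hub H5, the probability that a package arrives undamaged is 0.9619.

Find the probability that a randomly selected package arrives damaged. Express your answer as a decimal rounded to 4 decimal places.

0.1488

P(H3) = 1 − (0.14 + 0.28 + 0.22 + 0.3) = 0.06.
P(D|H2) = 1 − 0.7749 = 0.2251.
P(D|H4) = 1 − 0.8471 = 0.1529.
P(D|H5) = 1 − 0.9619 = 0.0381.
Using total probability over the partition,
P(D) = P(D|H1)·P(H1) + P(D|H2)·P(H2) + P(D|H3)·P(H3) + P(D|H4)·P(H4) + P(D|H5)·P(H5)
      = 0.2349·0.14 + 0.2251·0.28 + 0.1306·0.06 + 0.1529·0.22 + 0.0381·0.3
      = 0.032886 + 0.063028 + 0.007836 + 0.033638 + 0.01143 = 0.148818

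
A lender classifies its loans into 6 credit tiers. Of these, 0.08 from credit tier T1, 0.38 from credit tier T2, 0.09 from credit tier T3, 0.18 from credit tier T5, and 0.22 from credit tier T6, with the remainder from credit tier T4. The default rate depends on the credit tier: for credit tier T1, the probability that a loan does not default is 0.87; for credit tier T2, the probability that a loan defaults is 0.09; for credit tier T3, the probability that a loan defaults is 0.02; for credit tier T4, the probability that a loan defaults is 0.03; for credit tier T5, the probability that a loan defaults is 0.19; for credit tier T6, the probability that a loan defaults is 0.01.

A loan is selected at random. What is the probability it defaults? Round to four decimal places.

0.0843

P(T4) = 1 − (0.08 + 0.38 + 0.09 + 0.18 + 0.22) = 0.05.
P(D|T1) = 1 − 0.87 = 0.13.
P(D) = P(D|T1)·P(T1) + P(D|T2)·P(T2) + P(D|T3)·P(T3) + P(D|T4)·P(T4) + P(D|T5)·P(T5) + P(D|T6)·P(T6)
      = 0.13·0.08 + 0.09·0.38 + 0.02·0.09 + 0.03·0.05 + 0.19·0.18 + 0.01·0.22
      = 0.0104 + 0.0342 + 0.0018 + 0.0015 + 0.0342 + 0.0022 = 0.0843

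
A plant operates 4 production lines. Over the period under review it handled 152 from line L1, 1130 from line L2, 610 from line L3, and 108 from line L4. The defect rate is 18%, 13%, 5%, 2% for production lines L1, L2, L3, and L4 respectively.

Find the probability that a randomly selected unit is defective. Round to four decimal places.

Total: 152 + 1130 + 610 + 108 = 2000.
P(L1) = 152/2000 = 0.076. P(L2) = 1130/2000 = 0.565. P(L3) = 610/2000 = 0.305. P(L4) = 108/2000 = 0.054.
By the law of total probability,
P(D) = P(D|L1)·P(L1) + P(D|L2)·P(L2) + P(D|L3)·P(L3) + P(D|L4)·P(L4)
      = 0.18·0.076 + 0.13·0.565 + 0.05·0.305 + 0.02·0.054
      = 0.01368 + 0.07345 + 0.01525 + 0.00108 = 0.10346

P(D) ≈ 0.1035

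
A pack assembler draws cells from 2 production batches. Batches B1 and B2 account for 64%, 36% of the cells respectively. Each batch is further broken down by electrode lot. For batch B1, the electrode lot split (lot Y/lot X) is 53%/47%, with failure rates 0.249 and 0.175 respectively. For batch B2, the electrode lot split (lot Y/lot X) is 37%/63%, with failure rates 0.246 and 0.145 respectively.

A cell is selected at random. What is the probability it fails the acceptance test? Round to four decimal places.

P(F|B1) = 0.53·0.249 + 0.47·0.175 = 0.13197 + 0.08225 = 0.21422
P(F|B2) = 0.37·0.246 + 0.63·0.145 = 0.09102 + 0.09135 = 0.18237
By total probability over the outer partition,
P(F) = 0.64·0.21422 + 0.36·0.18237
      = 0.1371008 + 0.0656532 = 0.202754

0.2028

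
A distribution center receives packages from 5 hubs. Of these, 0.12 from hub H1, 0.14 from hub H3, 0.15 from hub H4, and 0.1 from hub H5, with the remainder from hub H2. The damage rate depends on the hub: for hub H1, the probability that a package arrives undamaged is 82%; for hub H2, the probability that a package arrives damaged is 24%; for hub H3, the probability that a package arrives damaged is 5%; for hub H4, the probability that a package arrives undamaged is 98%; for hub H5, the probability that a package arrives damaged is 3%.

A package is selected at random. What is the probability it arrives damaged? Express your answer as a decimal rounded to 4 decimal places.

0.1522

P(H2) = 1 − (0.12 + 0.14 + 0.15 + 0.1) = 0.49.
P(D|H1) = 1 − 0.82 = 0.18.
P(D|H4) = 1 − 0.98 = 0.02.
Using total probability over the partition,
P(D) = P(D|H1)·P(H1) + P(D|H2)·P(H2) + P(D|H3)·P(H3) + P(D|H4)·P(H4) + P(D|H5)·P(H5)
      = 0.18·0.12 + 0.24·0.49 + 0.05·0.14 + 0.02·0.15 + 0.03·0.1
      = 0.0216 + 0.1176 + 0.007 + 0.003 + 0.003 = 0.1522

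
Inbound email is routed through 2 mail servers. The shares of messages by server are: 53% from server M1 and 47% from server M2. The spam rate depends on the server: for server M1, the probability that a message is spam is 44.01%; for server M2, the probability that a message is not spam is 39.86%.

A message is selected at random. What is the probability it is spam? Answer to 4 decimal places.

P(S|M2) = 1 − 0.3986 = 0.6014.
P(S) = P(S|M1)·P(M1) + P(S|M2)·P(M2)
      = 0.4401·0.53 + 0.6014·0.47
      = 0.233253 + 0.282658 = 0.515911

0.5159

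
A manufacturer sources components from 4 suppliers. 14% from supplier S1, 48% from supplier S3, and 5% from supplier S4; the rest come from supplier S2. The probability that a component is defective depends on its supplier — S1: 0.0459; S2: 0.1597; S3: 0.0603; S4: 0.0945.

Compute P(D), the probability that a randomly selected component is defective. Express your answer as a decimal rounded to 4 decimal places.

P(D) ≈ 0.0928

P(S2) = 1 − (0.14 + 0.48 + 0.05) = 0.33.
Using total probability over the partition,
P(D) = P(D|S1)·P(S1) + P(D|S2)·P(S2) + P(D|S3)·P(S3) + P(D|S4)·P(S4)
      = 0.0459·0.14 + 0.1597·0.33 + 0.0603·0.48 + 0.0945·0.05
      = 0.006426 + 0.052701 + 0.028944 + 0.004725 = 0.092796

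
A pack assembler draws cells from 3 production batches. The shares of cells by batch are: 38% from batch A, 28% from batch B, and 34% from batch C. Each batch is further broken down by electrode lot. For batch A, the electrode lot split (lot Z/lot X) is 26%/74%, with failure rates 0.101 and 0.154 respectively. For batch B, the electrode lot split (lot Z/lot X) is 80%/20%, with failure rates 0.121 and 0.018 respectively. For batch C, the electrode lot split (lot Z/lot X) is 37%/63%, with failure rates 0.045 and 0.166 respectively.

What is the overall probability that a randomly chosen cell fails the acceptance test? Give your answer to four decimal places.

P(F) ≈ 0.1226

P(F|A) = 0.26·0.101 + 0.74·0.154 = 0.02626 + 0.11396 = 0.14022
P(F|B) = 0.8·0.121 + 0.2·0.018 = 0.0968 + 0.0036 = 0.1004
P(F|C) = 0.37·0.045 + 0.63·0.166 = 0.01665 + 0.10458 = 0.12123
Then overall,
P(F) = 0.38·0.14022 + 0.28·0.1004 + 0.34·0.12123
      = 0.0532836 + 0.028112 + 0.0412182 = 0.1226138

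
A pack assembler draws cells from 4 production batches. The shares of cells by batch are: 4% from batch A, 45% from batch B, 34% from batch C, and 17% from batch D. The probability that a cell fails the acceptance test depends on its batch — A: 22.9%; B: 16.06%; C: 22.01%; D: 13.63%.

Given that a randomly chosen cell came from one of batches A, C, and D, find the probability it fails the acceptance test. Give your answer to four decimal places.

Let S = {A, C, D}.
P(S) = 0.04 + 0.34 + 0.17 = 0.55.
P(F ∩ S) = 0.229·0.04 + 0.2201·0.34 + 0.1363·0.17 = 0.00916 + 0.074834 + 0.023171 = 0.107165.
P(F | S) = 0.107165 / 0.55 = 0.194845…

0.1948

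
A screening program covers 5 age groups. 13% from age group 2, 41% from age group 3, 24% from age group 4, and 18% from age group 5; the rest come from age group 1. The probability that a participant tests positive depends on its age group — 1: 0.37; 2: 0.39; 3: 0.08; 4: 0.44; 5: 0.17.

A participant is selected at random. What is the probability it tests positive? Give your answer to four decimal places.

P(1) = 1 − (0.13 + 0.41 + 0.24 + 0.18) = 0.04.
By the law of total probability,
P(T) = P(T|1)·P(1) + P(T|2)·P(2) + P(T|3)·P(3) + P(T|4)·P(4) + P(T|5)·P(5)
      = 0.37·0.04 + 0.39·0.13 + 0.08·0.41 + 0.44·0.24 + 0.17·0.18
      = 0.0148 + 0.0507 + 0.0328 + 0.1056 + 0.0306 = 0.2345

P(T) ≈ 0.2345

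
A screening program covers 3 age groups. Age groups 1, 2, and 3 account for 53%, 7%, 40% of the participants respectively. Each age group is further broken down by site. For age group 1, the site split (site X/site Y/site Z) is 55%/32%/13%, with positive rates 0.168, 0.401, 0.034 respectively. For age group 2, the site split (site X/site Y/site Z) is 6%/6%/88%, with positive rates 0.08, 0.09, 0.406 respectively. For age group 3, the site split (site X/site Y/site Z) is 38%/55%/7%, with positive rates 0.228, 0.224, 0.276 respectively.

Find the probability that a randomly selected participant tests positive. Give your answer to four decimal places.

0.2367

P(T|1) = 0.55·0.168 + 0.32·0.401 + 0.13·0.034 = 0.0924 + 0.12832 + 0.00442 = 0.22514
P(T|2) = 0.06·0.08 + 0.06·0.09 + 0.88·0.406 = 0.0048 + 0.0054 + 0.35728 = 0.36748
P(T|3) = 0.38·0.228 + 0.55·0.224 + 0.07·0.276 = 0.08664 + 0.1232 + 0.01932 = 0.22916
Then overall,
P(T) = 0.53·0.22514 + 0.07·0.36748 + 0.4·0.22916
      = 0.1193242 + 0.0257236 + 0.091664 = 0.2367118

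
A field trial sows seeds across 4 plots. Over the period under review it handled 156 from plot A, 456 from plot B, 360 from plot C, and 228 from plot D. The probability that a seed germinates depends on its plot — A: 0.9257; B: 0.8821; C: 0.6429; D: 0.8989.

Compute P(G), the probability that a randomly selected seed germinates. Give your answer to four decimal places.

Total: 156 + 456 + 360 + 228 = 1200.
P(A) = 156/1200 = 0.13. P(B) = 456/1200 = 0.38. P(C) = 360/1200 = 0.3. P(D) = 228/1200 = 0.19.
P(G) = P(G|A)·P(A) + P(G|B)·P(B) + P(G|C)·P(C) + P(G|D)·P(D)
      = 0.9257·0.13 + 0.8821·0.38 + 0.6429·0.3 + 0.8989·0.19
      = 0.120341 + 0.335198 + 0.19287 + 0.170791 = 0.8192

0.8192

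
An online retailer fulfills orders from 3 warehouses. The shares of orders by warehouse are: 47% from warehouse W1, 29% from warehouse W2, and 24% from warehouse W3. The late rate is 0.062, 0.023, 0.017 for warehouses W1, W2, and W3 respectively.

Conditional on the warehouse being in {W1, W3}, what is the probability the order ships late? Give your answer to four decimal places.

Let S = {W1, W3}.
P(S) = 0.47 + 0.24 = 0.71.
P(L ∩ S) = 0.062·0.47 + 0.017·0.24 = 0.02914 + 0.00408 = 0.03322.
P(L | S) = 0.03322 / 0.71 = 0.046789…

P(L|S) ≈ 0.0468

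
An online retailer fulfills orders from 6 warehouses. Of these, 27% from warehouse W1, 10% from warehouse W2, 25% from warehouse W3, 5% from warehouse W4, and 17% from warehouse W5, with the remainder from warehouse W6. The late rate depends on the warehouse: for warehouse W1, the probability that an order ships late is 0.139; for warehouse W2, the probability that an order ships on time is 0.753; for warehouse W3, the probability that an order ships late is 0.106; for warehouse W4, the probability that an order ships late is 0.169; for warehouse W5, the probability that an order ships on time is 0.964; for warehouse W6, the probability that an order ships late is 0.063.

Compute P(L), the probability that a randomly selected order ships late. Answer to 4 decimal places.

P(W6) = 1 − (0.27 + 0.1 + 0.25 + 0.05 + 0.17) = 0.16.
P(L|W2) = 1 − 0.753 = 0.247.
P(L|W5) = 1 − 0.964 = 0.036.
P(L) = P(L|W1)·P(W1) + P(L|W2)·P(W2) + P(L|W3)·P(W3) + P(L|W4)·P(W4) + P(L|W5)·P(W5) + P(L|W6)·P(W6)
      = 0.139·0.27 + 0.247·0.1 + 0.106·0.25 + 0.169·0.05 + 0.036·0.17 + 0.063·0.16
      = 0.03753 + 0.0247 + 0.0265 + 0.00845 + 0.00612 + 0.01008 = 0.11338

0.1134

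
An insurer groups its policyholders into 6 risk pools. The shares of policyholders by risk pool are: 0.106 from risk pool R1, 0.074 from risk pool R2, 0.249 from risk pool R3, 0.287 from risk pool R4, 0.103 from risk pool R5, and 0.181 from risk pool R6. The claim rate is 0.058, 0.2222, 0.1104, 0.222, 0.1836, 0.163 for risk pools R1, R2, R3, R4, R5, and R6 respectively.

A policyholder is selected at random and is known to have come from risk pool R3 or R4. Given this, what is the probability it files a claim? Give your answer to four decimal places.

Let S = {R3, R4}.
P(S) = 0.249 + 0.287 = 0.536.
P(C ∩ S) = 0.1104·0.249 + 0.222·0.287 = 0.0274896 + 0.063714 = 0.0912036.
P(C | S) = 0.0912036 / 0.536 = 0.170156…

P(C|S) ≈ 0.1702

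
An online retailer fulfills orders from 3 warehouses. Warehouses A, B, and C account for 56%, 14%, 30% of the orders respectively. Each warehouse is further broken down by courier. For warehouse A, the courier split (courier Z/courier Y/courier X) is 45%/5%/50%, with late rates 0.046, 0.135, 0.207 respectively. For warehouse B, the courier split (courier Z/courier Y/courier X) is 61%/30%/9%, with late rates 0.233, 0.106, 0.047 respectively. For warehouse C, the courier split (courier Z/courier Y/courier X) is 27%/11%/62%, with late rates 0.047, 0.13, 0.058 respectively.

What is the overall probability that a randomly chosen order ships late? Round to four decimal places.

0.1172

P(L|A) = 0.45·0.046 + 0.05·0.135 + 0.5·0.207 = 0.0207 + 0.00675 + 0.1035 = 0.13095
P(L|B) = 0.61·0.233 + 0.3·0.106 + 0.09·0.047 = 0.14213 + 0.0318 + 0.00423 = 0.17816
P(L|C) = 0.27·0.047 + 0.11·0.13 + 0.62·0.058 = 0.01269 + 0.0143 + 0.03596 = 0.06295
By total probability over the outer partition,
P(L) = 0.56·0.13095 + 0.14·0.17816 + 0.3·0.06295
      = 0.073332 + 0.0249424 + 0.018885 = 0.1171594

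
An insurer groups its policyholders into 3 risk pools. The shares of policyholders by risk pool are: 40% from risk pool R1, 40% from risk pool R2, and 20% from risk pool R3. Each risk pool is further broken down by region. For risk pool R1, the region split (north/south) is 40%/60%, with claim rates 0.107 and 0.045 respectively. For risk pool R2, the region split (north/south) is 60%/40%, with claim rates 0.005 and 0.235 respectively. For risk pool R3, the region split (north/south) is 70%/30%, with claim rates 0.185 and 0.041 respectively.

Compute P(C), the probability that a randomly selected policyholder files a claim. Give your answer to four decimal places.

P(C|R1) = 0.4·0.107 + 0.6·0.045 = 0.0428 + 0.027 = 0.0698
P(C|R2) = 0.6·0.005 + 0.4·0.235 = 0.003 + 0.094 = 0.097
P(C|R3) = 0.7·0.185 + 0.3·0.041 = 0.1295 + 0.0123 = 0.1418
Then overall,
P(C) = 0.4·0.0698 + 0.4·0.097 + 0.2·0.1418
      = 0.02792 + 0.0388 + 0.02836 = 0.09508

P(C) ≈ 0.0951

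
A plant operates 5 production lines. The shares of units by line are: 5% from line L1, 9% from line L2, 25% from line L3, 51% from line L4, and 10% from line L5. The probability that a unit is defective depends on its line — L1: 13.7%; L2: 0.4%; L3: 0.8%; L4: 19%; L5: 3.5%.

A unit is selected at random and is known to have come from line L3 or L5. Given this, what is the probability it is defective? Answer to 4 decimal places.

Let S = {L3, L5}.
P(S) = 0.25 + 0.1 = 0.35.
P(D ∩ S) = 0.008·0.25 + 0.035·0.1 = 0.002 + 0.0035 = 0.0055.
P(D | S) = 0.0055 / 0.35 = 0.015714…

0.0157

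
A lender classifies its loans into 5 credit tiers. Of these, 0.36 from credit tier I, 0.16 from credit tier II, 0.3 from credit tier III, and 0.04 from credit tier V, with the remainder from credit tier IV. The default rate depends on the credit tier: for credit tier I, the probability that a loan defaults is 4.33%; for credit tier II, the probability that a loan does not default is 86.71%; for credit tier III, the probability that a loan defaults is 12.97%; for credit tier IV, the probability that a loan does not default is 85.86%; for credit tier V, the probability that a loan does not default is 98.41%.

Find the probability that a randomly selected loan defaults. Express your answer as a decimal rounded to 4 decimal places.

P(IV) = 1 − (0.36 + 0.16 + 0.3 + 0.04) = 0.14.
P(D|II) = 1 − 0.8671 = 0.1329.
P(D|IV) = 1 − 0.8586 = 0.1414.
P(D|V) = 1 − 0.9841 = 0.0159.
By the law of total probability,
P(D) = P(D|I)·P(I) + P(D|II)·P(II) + P(D|III)·P(III) + P(D|IV)·P(IV) + P(D|V)·P(V)
      = 0.0433·0.36 + 0.1329·0.16 + 0.1297·0.3 + 0.1414·0.14 + 0.0159·0.04
      = 0.015588 + 0.021264 + 0.03891 + 0.019796 + 0.000636 = 0.096194

0.0962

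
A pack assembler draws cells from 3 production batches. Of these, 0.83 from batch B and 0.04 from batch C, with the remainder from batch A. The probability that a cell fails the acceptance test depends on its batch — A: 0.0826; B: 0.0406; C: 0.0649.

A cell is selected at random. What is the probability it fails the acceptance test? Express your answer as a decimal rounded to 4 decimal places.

P(A) = 1 − (0.83 + 0.04) = 0.13.
Using total probability over the partition,
P(F) = P(F|A)·P(A) + P(F|B)·P(B) + P(F|C)·P(C)
      = 0.0826·0.13 + 0.0406·0.83 + 0.0649·0.04
      = 0.010738 + 0.033698 + 0.002596 = 0.047032

P(F) ≈ 0.0470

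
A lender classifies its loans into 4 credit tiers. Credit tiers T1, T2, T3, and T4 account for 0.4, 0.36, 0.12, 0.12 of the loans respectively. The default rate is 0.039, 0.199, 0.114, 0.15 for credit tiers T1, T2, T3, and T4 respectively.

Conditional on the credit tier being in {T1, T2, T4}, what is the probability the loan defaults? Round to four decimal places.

Let S = {T1, T2, T4}.
P(S) = 0.4 + 0.36 + 0.12 = 0.88.
P(D ∩ S) = 0.039·0.4 + 0.199·0.36 + 0.15·0.12 = 0.0156 + 0.07164 + 0.018 = 0.10524.
P(D | S) = 0.10524 / 0.88 = 0.119591…

0.1196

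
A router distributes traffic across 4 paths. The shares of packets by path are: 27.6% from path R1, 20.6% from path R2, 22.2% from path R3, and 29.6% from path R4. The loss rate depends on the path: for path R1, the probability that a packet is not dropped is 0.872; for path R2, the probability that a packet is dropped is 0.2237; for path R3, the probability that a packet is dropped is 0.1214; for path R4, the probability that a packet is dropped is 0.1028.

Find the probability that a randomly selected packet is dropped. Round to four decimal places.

P(L|R1) = 1 − 0.872 = 0.128.
P(L) = P(L|R1)·P(R1) + P(L|R2)·P(R2) + P(L|R3)·P(R3) + P(L|R4)·P(R4)
      = 0.128·0.276 + 0.2237·0.206 + 0.1214·0.222 + 0.1028·0.296
      = 0.035328 + 0.0460822 + 0.0269508 + 0.0304288 = 0.1387898

0.1388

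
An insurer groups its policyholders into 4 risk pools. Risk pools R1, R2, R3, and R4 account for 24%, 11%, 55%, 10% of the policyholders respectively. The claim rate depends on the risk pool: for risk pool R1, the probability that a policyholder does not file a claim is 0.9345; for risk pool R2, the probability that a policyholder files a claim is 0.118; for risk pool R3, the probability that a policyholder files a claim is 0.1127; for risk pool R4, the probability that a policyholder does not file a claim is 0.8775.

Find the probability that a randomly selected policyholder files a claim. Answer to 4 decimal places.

P(C|R1) = 1 − 0.9345 = 0.0655.
P(C|R4) = 1 − 0.8775 = 0.1225.
P(C) = P(C|R1)·P(R1) + P(C|R2)·P(R2) + P(C|R3)·P(R3) + P(C|R4)·P(R4)
      = 0.0655·0.24 + 0.118·0.11 + 0.1127·0.55 + 0.1225·0.1
      = 0.01572 + 0.01298 + 0.061985 + 0.01225 = 0.102935

0.1029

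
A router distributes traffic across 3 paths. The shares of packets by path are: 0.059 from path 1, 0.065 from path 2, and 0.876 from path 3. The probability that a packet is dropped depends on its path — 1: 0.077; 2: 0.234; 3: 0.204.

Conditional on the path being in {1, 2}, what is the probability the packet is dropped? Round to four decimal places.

0.1593

Let S = {1, 2}.
P(S) = 0.059 + 0.065 = 0.124.
P(L ∩ S) = 0.077·0.059 + 0.234·0.065 = 0.004543 + 0.01521 = 0.019753.
P(L | S) = 0.019753 / 0.124 = 0.159298…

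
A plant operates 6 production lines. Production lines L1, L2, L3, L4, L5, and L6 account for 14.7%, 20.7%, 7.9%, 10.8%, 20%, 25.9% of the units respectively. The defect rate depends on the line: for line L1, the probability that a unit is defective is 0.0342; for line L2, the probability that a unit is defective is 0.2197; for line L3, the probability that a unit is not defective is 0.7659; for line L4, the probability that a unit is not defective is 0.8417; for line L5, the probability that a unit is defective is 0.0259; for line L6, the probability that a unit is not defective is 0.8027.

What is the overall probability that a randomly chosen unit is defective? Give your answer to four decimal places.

0.1424

P(D|L3) = 1 − 0.7659 = 0.2341.
P(D|L4) = 1 − 0.8417 = 0.1583.
P(D|L6) = 1 − 0.8027 = 0.1973.
Summing over the partition,
P(D) = P(D|L1)·P(L1) + P(D|L2)·P(L2) + P(D|L3)·P(L3) + P(D|L4)·P(L4) + P(D|L5)·P(L5) + P(D|L6)·P(L6)
      = 0.0342·0.147 + 0.2197·0.207 + 0.2341·0.079 + 0.1583·0.108 + 0.0259·0.2 + 0.1973·0.259
      = 0.0050274 + 0.0454779 + 0.0184939 + 0.0170964 + 0.00518 + 0.0511007 = 0.1423763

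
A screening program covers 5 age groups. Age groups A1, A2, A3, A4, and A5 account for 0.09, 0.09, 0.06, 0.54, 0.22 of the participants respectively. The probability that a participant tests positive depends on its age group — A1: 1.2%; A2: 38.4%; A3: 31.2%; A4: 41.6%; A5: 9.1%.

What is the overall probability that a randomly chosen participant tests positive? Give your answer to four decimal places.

By the law of total probability,
P(T) = P(T|A1)·P(A1) + P(T|A2)·P(A2) + P(T|A3)·P(A3) + P(T|A4)·P(A4) + P(T|A5)·P(A5)
      = 0.012·0.09 + 0.384·0.09 + 0.312·0.06 + 0.416·0.54 + 0.091·0.22
      = 0.00108 + 0.03456 + 0.01872 + 0.22464 + 0.02002 = 0.29902

0.2990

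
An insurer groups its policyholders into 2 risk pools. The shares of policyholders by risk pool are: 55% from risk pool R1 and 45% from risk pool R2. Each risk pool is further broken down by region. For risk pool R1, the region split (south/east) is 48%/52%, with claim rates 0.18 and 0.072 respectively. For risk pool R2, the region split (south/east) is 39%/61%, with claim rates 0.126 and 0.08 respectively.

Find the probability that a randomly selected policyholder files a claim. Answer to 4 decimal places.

P(C) ≈ 0.1122

P(C|R1) = 0.48·0.18 + 0.52·0.072 = 0.0864 + 0.03744 = 0.12384
P(C|R2) = 0.39·0.126 + 0.61·0.08 = 0.04914 + 0.0488 = 0.09794
Then overall,
P(C) = 0.55·0.12384 + 0.45·0.09794
      = 0.068112 + 0.044073 = 0.112185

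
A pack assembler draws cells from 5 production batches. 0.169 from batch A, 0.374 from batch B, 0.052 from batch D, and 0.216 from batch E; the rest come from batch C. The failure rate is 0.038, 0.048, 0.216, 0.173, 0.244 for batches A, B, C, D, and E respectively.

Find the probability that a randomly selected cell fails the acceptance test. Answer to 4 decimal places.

0.1269

P(C) = 1 − (0.169 + 0.374 + 0.052 + 0.216) = 0.189.
P(F) = P(F|A)·P(A) + P(F|B)·P(B) + P(F|C)·P(C) + P(F|D)·P(D) + P(F|E)·P(E)
      = 0.038·0.169 + 0.048·0.374 + 0.216·0.189 + 0.173·0.052 + 0.244·0.216
      = 0.006422 + 0.017952 + 0.040824 + 0.008996 + 0.052704 = 0.126898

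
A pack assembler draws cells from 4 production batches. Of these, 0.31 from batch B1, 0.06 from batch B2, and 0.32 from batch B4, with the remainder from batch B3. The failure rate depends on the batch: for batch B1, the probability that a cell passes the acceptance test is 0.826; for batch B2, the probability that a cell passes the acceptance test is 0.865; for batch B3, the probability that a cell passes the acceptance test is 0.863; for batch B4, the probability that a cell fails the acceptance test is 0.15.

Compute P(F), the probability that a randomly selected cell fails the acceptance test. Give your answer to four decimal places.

0.1525

P(B3) = 1 − (0.31 + 0.06 + 0.32) = 0.31.
P(F|B1) = 1 − 0.826 = 0.174.
P(F|B2) = 1 − 0.865 = 0.135.
P(F|B3) = 1 − 0.863 = 0.137.
Summing over the partition,
P(F) = P(F|B1)·P(B1) + P(F|B2)·P(B2) + P(F|B3)·P(B3) + P(F|B4)·P(B4)
      = 0.174·0.31 + 0.135·0.06 + 0.137·0.31 + 0.15·0.32
      = 0.05394 + 0.0081 + 0.04247 + 0.048 = 0.15251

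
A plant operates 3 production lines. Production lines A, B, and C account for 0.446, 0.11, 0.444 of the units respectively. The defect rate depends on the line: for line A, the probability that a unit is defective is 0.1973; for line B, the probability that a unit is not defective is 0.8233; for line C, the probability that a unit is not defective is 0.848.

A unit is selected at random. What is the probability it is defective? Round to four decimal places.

P(D|B) = 1 − 0.8233 = 0.1767.
P(D|C) = 1 − 0.848 = 0.152.
Summing over the partition,
P(D) = P(D|A)·P(A) + P(D|B)·P(B) + P(D|C)·P(C)
      = 0.1973·0.446 + 0.1767·0.11 + 0.152·0.444
      = 0.0879958 + 0.019437 + 0.067488 = 0.1749208

P(D) ≈ 0.1749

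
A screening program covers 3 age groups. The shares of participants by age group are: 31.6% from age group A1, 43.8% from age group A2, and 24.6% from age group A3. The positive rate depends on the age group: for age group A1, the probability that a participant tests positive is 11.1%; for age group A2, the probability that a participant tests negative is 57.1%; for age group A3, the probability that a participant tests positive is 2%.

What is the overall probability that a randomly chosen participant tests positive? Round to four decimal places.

P(T|A2) = 1 − 0.571 = 0.429.
P(T) = P(T|A1)·P(A1) + P(T|A2)·P(A2) + P(T|A3)·P(A3)
      = 0.111·0.316 + 0.429·0.438 + 0.02·0.246
      = 0.035076 + 0.187902 + 0.00492 = 0.227898

0.2279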